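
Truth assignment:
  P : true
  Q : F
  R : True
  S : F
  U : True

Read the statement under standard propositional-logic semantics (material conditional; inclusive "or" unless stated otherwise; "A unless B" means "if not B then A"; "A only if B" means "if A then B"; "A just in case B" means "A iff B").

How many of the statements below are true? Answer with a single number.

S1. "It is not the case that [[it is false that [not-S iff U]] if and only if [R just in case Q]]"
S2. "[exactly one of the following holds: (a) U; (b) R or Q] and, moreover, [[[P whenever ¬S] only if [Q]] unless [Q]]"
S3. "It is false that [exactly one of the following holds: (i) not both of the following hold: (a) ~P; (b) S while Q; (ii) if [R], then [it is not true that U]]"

S1: In symbols: ~(~(~S <-> U) <-> (R <-> Q))

~S = ~F = T
~S <-> U = T <-> T = T
~(~S <-> U) = ~T = F
R <-> Q = T <-> F = F
~(~S <-> U) <-> (R <-> Q) = F <-> F = T
~(~(~S <-> U) <-> (R <-> Q)) = ~T = F
Thus S1 is false.

S2: This is (U xor (R | Q)) & (((~S -> P) -> Q) | Q).

R | Q = T | F = T
U xor (R | Q) = T xor T = F
~S = ~F = T
~S -> P = T -> T = T
(~S -> P) -> Q = T -> F = F
((~S -> P) -> Q) | Q = F | F = F
(U xor (R | Q)) & (((~S -> P) -> Q) | Q) = F & F = F
Hence S2 is false.

S3: In symbols: ~((~P nand (S & Q)) xor (R -> ~U))

~P = ~T = F
S & Q = F & F = F
~P nand (S & Q) = F nand F = T
~U = ~T = F
R -> ~U = T -> F = F
(~P nand (S & Q)) xor (R -> ~U) = T xor F = T
~((~P nand (S & Q)) xor (R -> ~U)) = ~T = F
Thus S3 is false.

True statements: 0 (none).

0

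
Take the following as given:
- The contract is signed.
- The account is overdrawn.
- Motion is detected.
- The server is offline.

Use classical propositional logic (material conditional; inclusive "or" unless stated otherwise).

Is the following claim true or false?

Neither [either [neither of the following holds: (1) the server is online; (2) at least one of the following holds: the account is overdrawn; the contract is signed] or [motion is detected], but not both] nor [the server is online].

Let N = "the server is online" (F), Q = "the account is overdrawn" (T), S = "the contract is signed" (T), L = "motion is detected" (T).
In symbols: ((N nor (Q | S)) xor L) nor N

Q | S = T | T = T
N nor (Q | S) = F nor T = F
(N nor (Q | S)) xor L = F xor T = T
((N nor (Q | S)) xor L) nor N = T nor F = F

False.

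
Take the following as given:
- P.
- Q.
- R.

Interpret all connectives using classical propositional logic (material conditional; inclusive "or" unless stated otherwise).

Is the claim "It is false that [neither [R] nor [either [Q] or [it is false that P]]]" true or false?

The statement is true.

In symbols: not (R nor (Q or not P))

not P = not True = False
Q or not P = True or False = True
R nor (Q or not P) = True nor True = False
not (R nor (Q or not P)) = not False = True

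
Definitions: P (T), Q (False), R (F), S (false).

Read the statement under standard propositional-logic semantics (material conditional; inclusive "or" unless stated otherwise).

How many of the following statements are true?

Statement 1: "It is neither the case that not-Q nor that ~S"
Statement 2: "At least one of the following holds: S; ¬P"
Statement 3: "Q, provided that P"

0

Statement 1: Formalization: ¬Q ↓ ¬S

¬Q = ¬F = T
¬S = ¬F = T
¬Q ↓ ¬S = T ↓ T = F
Thus Statement 1 is false.

Statement 2: Formalization: S ∨ ¬P

¬P = ¬T = F
S ∨ ¬P = F ∨ F = F
Thus Statement 2 is false.

Statement 3: In symbols: P → Q

P → Q = T → F = F
So Statement 3 is false.

Count: 0.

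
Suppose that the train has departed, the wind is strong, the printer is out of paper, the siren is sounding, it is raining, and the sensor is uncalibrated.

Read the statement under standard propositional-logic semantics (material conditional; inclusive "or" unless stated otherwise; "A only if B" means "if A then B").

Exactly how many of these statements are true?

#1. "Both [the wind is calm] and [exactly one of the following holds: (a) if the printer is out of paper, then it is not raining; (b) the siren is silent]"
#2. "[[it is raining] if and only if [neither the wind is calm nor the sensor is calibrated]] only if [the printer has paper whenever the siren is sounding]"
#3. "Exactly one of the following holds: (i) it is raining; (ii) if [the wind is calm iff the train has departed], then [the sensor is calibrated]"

Let H = "the wind is strong" (True), R = "the printer has paper" (False), D = "it is raining" (True), P = "the siren is sounding" (True), G = "the sensor is calibrated" (False), M = "the train has departed" (True).

#1: Parsed as not H and ((not R -> not D) xor not P)

not H = not True = False
not R = not False = True
not D = not True = False
not R -> not D = True -> False = False
not P = not True = False
(not R -> not D) xor not P = False xor False = False
not H and ((not R -> not D) xor not P) = False and False = False
So #1 is false.

#2: This is (D iff (not H nor G)) -> (P -> R).

not H = not True = False
not H nor G = False nor False = True
D iff (not H nor G) = True iff True = True
P -> R = True -> False = False
(D iff (not H nor G)) -> (P -> R) = True -> False = False
Thus #2 is false.

#3: Parsed as D xor ((not H iff M) -> G)

not H = not True = False
not H iff M = False iff True = False
(not H iff M) -> G = False -> False = True
D xor ((not H iff M) -> G) = True xor True = False
So #3 is false.

True statements: 0 (none).

0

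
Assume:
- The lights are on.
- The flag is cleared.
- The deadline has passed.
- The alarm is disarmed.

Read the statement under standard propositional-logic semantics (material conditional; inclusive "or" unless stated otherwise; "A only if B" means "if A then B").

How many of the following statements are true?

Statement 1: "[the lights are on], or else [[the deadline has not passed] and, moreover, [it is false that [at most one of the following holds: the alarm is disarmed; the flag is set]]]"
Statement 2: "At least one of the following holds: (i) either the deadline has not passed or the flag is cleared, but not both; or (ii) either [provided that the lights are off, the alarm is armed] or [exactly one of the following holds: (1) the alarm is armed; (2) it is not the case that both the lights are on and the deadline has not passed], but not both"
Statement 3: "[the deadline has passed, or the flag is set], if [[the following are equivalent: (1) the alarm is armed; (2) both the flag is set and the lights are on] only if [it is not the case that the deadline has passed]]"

Let U = "the lights are on" (T), V = "the deadline has passed" (T), P = "the alarm is armed" (F), W = "the flag is set" (F).

Statement 1: Parsed as U ∨ (¬V ∧ ¬(¬P ↑ W))

¬V = ¬T = F
¬P = ¬F = T
¬P ↑ W = T ↑ F = T
¬(¬P ↑ W) = ¬T = F
¬V ∧ ¬(¬P ↑ W) = F ∧ F = F
U ∨ (¬V ∧ ¬(¬P ↑ W)) = T ∨ F = T
Thus Statement 1 is true.

Statement 2: In symbols: (¬V ⊕ ¬W) ∨ ((¬U → P) ⊕ (P ⊕ (U ↑ ¬V)))

¬V = ¬T = F
¬W = ¬F = T
¬V ⊕ ¬W = F ⊕ T = T
¬U = ¬T = F
¬U → P = F → F = T
¬V = ¬T = F
U ↑ ¬V = T ↑ F = T
P ⊕ (U ↑ ¬V) = F ⊕ T = T
(¬U → P) ⊕ (P ⊕ (U ↑ ¬V)) = T ⊕ T = F
(¬V ⊕ ¬W) ∨ ((¬U → P) ⊕ (P ⊕ (U ↑ ¬V))) = T ∨ F = T
Thus Statement 2 is true.

Statement 3: Formalization: ((P ↔ (W ∧ U)) → ¬V) → (V ∨ W)

W ∧ U = F ∧ T = F
P ↔ (W ∧ U) = F ↔ F = T
¬V = ¬T = F
(P ↔ (W ∧ U)) → ¬V = T → F = F
V ∨ W = T ∨ F = T
((P ↔ (W ∧ U)) → ¬V) → (V ∨ W) = F → T = T
Hence Statement 3 is true.

3 of the 3 statements are true (Statement 1, Statement 2, Statement 3).

3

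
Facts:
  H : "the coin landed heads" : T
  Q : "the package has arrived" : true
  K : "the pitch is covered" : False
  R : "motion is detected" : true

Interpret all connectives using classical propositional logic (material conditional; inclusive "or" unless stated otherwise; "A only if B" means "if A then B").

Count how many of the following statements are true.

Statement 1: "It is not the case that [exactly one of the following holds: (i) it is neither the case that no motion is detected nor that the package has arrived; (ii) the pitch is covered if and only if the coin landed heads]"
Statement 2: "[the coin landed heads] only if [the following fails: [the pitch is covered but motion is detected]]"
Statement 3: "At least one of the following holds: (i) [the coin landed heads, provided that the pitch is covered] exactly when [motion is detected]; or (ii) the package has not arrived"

3

Statement 1: Formalization: not ((not R nor Q) xor (K iff H))

not R = not True = False
not R nor Q = False nor True = False
K iff H = False iff True = False
(not R nor Q) xor (K iff H) = False xor False = False
not ((not R nor Q) xor (K iff H)) = not False = True
Thus Statement 1 is true.

Statement 2: This is H -> not (K and R).

K and R = False and True = False
not (K and R) = not False = True
H -> not (K and R) = True -> True = True
Hence Statement 2 is true.

Statement 3: In symbols: ((K -> H) iff R) or not Q

K -> H = False -> True = True
(K -> H) iff R = True iff True = True
not Q = not True = False
((K -> H) iff R) or not Q = True or False = True
Hence Statement 3 is true.

3 of the 3 statements are true (Statement 1, Statement 2, Statement 3).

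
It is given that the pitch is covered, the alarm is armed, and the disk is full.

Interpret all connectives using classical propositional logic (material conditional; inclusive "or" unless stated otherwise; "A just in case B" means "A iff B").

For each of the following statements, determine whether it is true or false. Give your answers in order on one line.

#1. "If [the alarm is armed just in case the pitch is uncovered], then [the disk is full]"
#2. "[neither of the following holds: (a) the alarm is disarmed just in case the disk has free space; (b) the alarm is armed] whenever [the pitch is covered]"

Let M = "the alarm is armed" (T), V = "the pitch is covered" (T), Q = "the disk is full" (T).

#1: Parsed as (M <-> ~V) -> Q

~V = ~T = F
M <-> ~V = T <-> F = F
(M <-> ~V) -> Q = F -> T = T
Thus #1 is true.

#2: This is V -> ((~M <-> ~Q) nor M).

~M = ~T = F
~Q = ~T = F
~M <-> ~Q = F <-> F = T
(~M <-> ~Q) nor M = T nor T = F
V -> ((~M <-> ~Q) nor M) = T -> F = F
Hence #2 is false.

#1 True, #2 False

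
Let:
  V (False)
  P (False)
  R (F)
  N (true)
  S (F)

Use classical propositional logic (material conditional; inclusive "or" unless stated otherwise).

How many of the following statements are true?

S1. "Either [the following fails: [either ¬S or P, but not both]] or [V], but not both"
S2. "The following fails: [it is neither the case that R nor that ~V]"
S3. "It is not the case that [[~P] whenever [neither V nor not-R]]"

1

S1: In symbols: not (not S xor P) xor V

not S = not False = True
not S xor P = True xor False = True
not (not S xor P) = not True = False
not (not S xor P) xor V = False xor False = False
Thus S1 is false.

S2: Parsed as not (R nor not V)

not V = not False = True
R nor not V = False nor True = False
not (R nor not V) = not False = True
Hence S2 is true.

S3: Formalization: not ((V nor not R) -> not P)

not R = not False = True
V nor not R = False nor True = False
not P = not False = True
(V nor not R) -> not P = False -> True = True
not ((V nor not R) -> not P) = not True = False
So S3 is false.

True statements: 1 (S2).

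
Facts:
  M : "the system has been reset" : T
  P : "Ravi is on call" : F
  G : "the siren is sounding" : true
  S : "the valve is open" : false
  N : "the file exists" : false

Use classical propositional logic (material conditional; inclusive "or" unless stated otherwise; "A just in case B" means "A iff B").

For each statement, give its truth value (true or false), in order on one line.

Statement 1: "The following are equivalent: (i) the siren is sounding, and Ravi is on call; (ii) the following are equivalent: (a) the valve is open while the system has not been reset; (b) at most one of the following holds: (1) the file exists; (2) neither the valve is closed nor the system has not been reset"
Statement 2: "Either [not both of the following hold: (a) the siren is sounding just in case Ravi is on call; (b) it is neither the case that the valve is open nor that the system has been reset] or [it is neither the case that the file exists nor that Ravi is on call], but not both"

Statement 1 true / Statement 2 false

Statement 1: In symbols: (G & P) <-> ((S & ~M) <-> (N nand (~S nor ~M)))

G & P = T & F = F
~M = ~T = F
S & ~M = F & F = F
~S = ~F = T
~M = ~T = F
~S nor ~M = T nor F = F
N nand (~S nor ~M) = F nand F = T
(S & ~M) <-> (N nand (~S nor ~M)) = F <-> T = F
(G & P) <-> ((S & ~M) <-> (N nand (~S nor ~M))) = F <-> F = T
Thus Statement 1 is true.

Statement 2: This is ((G <-> P) nand (S nor M)) xor (N nor P).

G <-> P = T <-> F = F
S nor M = F nor T = F
(G <-> P) nand (S nor M) = F nand F = T
N nor P = F nor F = T
((G <-> P) nand (S nor M)) xor (N nor P) = T xor T = F
So Statement 2 is false.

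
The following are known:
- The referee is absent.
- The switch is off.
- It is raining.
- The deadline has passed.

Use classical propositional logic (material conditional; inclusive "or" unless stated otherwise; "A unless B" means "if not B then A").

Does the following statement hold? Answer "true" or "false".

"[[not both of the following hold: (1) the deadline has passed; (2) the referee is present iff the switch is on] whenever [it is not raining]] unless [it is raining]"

Let R = "it is raining" (T), S = "the deadline has passed" (T), P = "the referee is present" (F), Q = "the switch is on" (F).
In symbols: (¬R → (S ↑ (P ↔ Q))) ∨ R

¬R = ¬T = F
P ↔ Q = F ↔ F = T
S ↑ (P ↔ Q) = T ↑ T = F
¬R → (S ↑ (P ↔ Q)) = F → F = T
(¬R → (S ↑ (P ↔ Q))) ∨ R = T ∨ T = T

The statement is true.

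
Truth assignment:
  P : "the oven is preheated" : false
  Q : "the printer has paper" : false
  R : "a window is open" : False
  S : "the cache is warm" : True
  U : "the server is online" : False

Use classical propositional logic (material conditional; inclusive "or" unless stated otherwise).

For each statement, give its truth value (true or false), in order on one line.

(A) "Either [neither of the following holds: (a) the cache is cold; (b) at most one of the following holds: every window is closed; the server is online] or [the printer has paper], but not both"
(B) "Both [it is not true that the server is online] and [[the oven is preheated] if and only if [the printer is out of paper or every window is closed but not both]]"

(A) F; (B) T

(A): This is (¬S ↓ (¬R ↑ U)) ⊕ Q.

¬S = ¬T = F
¬R = ¬F = T
¬R ↑ U = T ↑ F = T
¬S ↓ (¬R ↑ U) = F ↓ T = F
(¬S ↓ (¬R ↑ U)) ⊕ Q = F ⊕ F = F
So (A) is false.

(B): Parsed as ¬U ∧ (P ↔ (¬Q ⊕ ¬R))

¬U = ¬F = T
¬Q = ¬F = T
¬R = ¬F = T
¬Q ⊕ ¬R = T ⊕ T = F
P ↔ (¬Q ⊕ ¬R) = F ↔ F = T
¬U ∧ (P ↔ (¬Q ⊕ ¬R)) = T ∧ T = T
Hence (B) is true.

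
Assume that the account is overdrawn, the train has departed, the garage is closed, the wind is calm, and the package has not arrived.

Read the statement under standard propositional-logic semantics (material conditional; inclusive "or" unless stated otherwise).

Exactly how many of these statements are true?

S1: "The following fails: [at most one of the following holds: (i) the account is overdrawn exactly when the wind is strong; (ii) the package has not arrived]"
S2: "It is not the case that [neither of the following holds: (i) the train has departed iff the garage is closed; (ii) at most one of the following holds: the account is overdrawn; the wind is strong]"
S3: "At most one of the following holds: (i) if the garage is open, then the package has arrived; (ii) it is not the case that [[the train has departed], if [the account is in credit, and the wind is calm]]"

Let P = "the account is overdrawn" (T), S = "the wind is strong" (F), U = "the package has arrived" (F), Q = "the train has departed" (T), R = "the garage is closed" (T).

S1: Formalization: ¬((P ↔ S) ↑ ¬U)

P ↔ S = T ↔ F = F
¬U = ¬F = T
(P ↔ S) ↑ ¬U = F ↑ T = T
¬((P ↔ S) ↑ ¬U) = ¬T = F
So S1 is false.

S2: Formalization: ¬((Q ↔ R) ↓ (P ↑ S))

Q ↔ R = T ↔ T = T
P ↑ S = T ↑ F = T
(Q ↔ R) ↓ (P ↑ S) = T ↓ T = F
¬((Q ↔ R) ↓ (P ↑ S)) = ¬F = T
Hence S2 is true.

S3: Parsed as (¬R → U) ↑ ¬((¬P ∧ ¬S) → Q)

¬R = ¬T = F
¬R → U = F → F = T
¬P = ¬T = F
¬S = ¬F = T
¬P ∧ ¬S = F ∧ T = F
(¬P ∧ ¬S) → Q = F → T = T
¬((¬P ∧ ¬S) → Q) = ¬T = F
(¬R → U) ↑ ¬((¬P ∧ ¬S) → Q) = T ↑ F = T
So S3 is true.

Count: 2.

2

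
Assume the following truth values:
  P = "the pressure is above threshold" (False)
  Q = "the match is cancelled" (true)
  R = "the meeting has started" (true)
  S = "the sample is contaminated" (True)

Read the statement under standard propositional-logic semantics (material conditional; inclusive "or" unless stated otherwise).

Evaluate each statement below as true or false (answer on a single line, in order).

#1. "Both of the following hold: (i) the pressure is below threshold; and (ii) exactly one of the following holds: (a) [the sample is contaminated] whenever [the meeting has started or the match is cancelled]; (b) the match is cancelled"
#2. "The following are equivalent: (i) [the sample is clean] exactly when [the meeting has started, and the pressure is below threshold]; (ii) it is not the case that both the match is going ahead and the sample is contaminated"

#1 F, #2 F

#1: Formalization: ¬P ∧ (((R ∨ Q) → S) ⊕ Q)

¬P = ¬F = T
R ∨ Q = T ∨ T = T
(R ∨ Q) → S = T → T = T
((R ∨ Q) → S) ⊕ Q = T ⊕ T = F
¬P ∧ (((R ∨ Q) → S) ⊕ Q) = T ∧ F = F
So #1 is false.

#2: Formalization: (¬S ↔ (R ∧ ¬P)) ↔ (¬Q ↑ S)

¬S = ¬T = F
¬P = ¬F = T
R ∧ ¬P = T ∧ T = T
¬S ↔ (R ∧ ¬P) = F ↔ T = F
¬Q = ¬T = F
¬Q ↑ S = F ↑ T = T
(¬S ↔ (R ∧ ¬P)) ↔ (¬Q ↑ S) = F ↔ T = F
Hence #2 is false.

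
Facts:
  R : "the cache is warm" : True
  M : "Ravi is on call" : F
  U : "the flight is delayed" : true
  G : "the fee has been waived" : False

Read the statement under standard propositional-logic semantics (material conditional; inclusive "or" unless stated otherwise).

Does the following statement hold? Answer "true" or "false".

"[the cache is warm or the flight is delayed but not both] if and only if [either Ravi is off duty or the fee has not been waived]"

The statement is false.

This is (R xor U) <-> (~M | ~G).

R xor U = T xor T = F
~M = ~F = T
~G = ~F = T
~M | ~G = T | T = T
(R xor U) <-> (~M | ~G) = F <-> T = F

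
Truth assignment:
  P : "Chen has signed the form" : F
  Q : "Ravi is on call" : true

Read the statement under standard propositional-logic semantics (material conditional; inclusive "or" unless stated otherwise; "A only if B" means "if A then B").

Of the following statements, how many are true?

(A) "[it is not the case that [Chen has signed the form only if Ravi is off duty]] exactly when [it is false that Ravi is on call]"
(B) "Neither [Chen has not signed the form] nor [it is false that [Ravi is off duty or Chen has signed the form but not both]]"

1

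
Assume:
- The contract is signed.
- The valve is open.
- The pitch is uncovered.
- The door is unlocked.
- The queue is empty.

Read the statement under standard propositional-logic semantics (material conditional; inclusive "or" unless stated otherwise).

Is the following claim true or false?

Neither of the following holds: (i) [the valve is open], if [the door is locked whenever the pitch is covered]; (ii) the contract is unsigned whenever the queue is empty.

Let R = "the pitch is covered" (F), S = "the door is locked" (F), Q = "the valve is open" (T), U = "the queue is empty" (T), P = "the contract is signed" (T).
This is ((R → S) → Q) ↓ (U → ¬P).

R → S = F → F = T
(R → S) → Q = T → T = T
¬P = ¬T = F
U → ¬P = T → F = F
((R → S) → Q) ↓ (U → ¬P) = T ↓ F = F

False.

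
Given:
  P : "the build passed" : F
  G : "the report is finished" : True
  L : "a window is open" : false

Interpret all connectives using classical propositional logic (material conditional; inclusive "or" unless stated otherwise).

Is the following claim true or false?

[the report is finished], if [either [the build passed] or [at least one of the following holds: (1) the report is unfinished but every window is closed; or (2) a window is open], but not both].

Formalization: (P ⊕ ((¬G ∧ ¬L) ∨ L)) → G

¬G = ¬T = F
¬L = ¬F = T
¬G ∧ ¬L = F ∧ T = F
(¬G ∧ ¬L) ∨ L = F ∨ F = F
P ⊕ ((¬G ∧ ¬L) ∨ L) = F ⊕ F = F
(P ⊕ ((¬G ∧ ¬L) ∨ L)) → G = F → T = T

True.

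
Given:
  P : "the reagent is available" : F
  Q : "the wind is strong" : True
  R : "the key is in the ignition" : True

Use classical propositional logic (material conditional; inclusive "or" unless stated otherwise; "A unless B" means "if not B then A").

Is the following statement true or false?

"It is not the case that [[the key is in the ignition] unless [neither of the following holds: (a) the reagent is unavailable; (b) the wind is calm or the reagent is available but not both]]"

The statement is false.

In symbols: not (R or (not P nor (not Q xor P)))

not P = not False = True
not Q = not True = False
not Q xor P = False xor False = False
not P nor (not Q xor P) = True nor False = False
R or (not P nor (not Q xor P)) = True or False = True
not (R or (not P nor (not Q xor P))) = not True = False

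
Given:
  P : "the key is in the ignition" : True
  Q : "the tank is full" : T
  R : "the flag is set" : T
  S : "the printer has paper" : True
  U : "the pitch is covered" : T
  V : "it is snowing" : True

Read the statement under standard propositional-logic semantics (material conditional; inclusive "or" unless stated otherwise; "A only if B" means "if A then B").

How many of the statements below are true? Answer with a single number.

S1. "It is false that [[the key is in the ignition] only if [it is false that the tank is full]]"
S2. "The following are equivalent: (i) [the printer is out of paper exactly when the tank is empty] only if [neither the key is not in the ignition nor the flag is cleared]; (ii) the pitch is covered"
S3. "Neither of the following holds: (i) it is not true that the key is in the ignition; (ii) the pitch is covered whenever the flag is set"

2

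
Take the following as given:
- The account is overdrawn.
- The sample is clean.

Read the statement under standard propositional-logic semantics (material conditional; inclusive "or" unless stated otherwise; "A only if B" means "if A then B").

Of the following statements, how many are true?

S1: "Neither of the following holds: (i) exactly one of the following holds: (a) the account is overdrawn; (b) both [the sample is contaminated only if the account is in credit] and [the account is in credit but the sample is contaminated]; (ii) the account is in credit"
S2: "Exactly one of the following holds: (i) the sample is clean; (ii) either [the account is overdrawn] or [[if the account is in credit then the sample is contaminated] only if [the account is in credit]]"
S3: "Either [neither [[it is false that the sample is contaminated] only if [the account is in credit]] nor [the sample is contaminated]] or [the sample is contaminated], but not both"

Let P = "the account is overdrawn" (T), Q = "the sample is contaminated" (F).

S1: In symbols: (P ⊕ ((Q → ¬P) ∧ (¬P ∧ Q))) ↓ ¬P

¬P = ¬T = F
Q → ¬P = F → F = T
¬P = ¬T = F
¬P ∧ Q = F ∧ F = F
(Q → ¬P) ∧ (¬P ∧ Q) = T ∧ F = F
P ⊕ ((Q → ¬P) ∧ (¬P ∧ Q)) = T ⊕ F = T
¬P = ¬T = F
(P ⊕ ((Q → ¬P) ∧ (¬P ∧ Q))) ↓ ¬P = T ↓ F = F
So S1 is false.

S2: Formalization: ¬Q ⊕ (P ∨ ((¬P → Q) → ¬P))

¬Q = ¬F = T
¬P = ¬T = F
¬P → Q = F → F = T
¬P = ¬T = F
(¬P → Q) → ¬P = T → F = F
P ∨ ((¬P → Q) → ¬P) = T ∨ F = T
¬Q ⊕ (P ∨ ((¬P → Q) → ¬P)) = T ⊕ T = F
So S2 is false.

S3: This is ((¬Q → ¬P) ↓ Q) ⊕ Q.

¬Q = ¬F = T
¬P = ¬T = F
¬Q → ¬P = T → F = F
(¬Q → ¬P) ↓ Q = F ↓ F = T
((¬Q → ¬P) ↓ Q) ⊕ Q = T ⊕ F = T
So S3 is true.

Count: 1.

1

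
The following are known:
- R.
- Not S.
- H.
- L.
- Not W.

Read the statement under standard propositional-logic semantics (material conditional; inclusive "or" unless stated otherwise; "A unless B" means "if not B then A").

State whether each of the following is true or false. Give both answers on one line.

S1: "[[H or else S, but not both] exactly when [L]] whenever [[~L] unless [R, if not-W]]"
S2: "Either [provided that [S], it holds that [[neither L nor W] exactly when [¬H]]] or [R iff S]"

S1: In symbols: (¬L ∨ (¬W → R)) → ((H ⊕ S) ↔ L)

¬L = ¬T = F
¬W = ¬F = T
¬W → R = T → T = T
¬L ∨ (¬W → R) = F ∨ T = T
H ⊕ S = T ⊕ F = T
(H ⊕ S) ↔ L = T ↔ T = T
(¬L ∨ (¬W → R)) → ((H ⊕ S) ↔ L) = T → T = T
Hence S1 is true.

S2: In symbols: (S → ((L ↓ W) ↔ ¬H)) ∨ (R ↔ S)

L ↓ W = T ↓ F = F
¬H = ¬T = F
(L ↓ W) ↔ ¬H = F ↔ F = T
S → ((L ↓ W) ↔ ¬H) = F → T = T
R ↔ S = T ↔ F = F
(S → ((L ↓ W) ↔ ¬H)) ∨ (R ↔ S) = T ∨ F = T
So S2 is true.

S1 true / S2 true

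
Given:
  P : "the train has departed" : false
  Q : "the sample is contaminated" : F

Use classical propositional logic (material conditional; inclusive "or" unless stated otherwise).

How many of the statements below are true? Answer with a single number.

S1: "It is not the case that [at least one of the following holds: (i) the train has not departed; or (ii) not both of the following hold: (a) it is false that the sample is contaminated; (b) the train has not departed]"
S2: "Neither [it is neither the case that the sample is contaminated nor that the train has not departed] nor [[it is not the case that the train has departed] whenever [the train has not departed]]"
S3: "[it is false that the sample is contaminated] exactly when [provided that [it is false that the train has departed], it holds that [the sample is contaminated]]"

S1: In symbols: not (not P or (not Q nand not P))

not P = not False = True
not Q = not False = True
not P = not False = True
not Q nand not P = True nand True = False
not P or (not Q nand not P) = True or False = True
not (not P or (not Q nand not P)) = not True = False
Thus S1 is false.

S2: Parsed as (Q nor not P) nor (not P -> not P)

not P = not False = True
Q nor not P = False nor True = False
not P = not False = True
not P = not False = True
not P -> not P = True -> True = True
(Q nor not P) nor (not P -> not P) = False nor True = False
Hence S2 is false.

S3: In symbols: not Q iff (not P -> Q)

not Q = not False = True
not P = not False = True
not P -> Q = True -> False = False
not Q iff (not P -> Q) = True iff False = False
Hence S3 is false.

0 of the 3 statements are true (none).

0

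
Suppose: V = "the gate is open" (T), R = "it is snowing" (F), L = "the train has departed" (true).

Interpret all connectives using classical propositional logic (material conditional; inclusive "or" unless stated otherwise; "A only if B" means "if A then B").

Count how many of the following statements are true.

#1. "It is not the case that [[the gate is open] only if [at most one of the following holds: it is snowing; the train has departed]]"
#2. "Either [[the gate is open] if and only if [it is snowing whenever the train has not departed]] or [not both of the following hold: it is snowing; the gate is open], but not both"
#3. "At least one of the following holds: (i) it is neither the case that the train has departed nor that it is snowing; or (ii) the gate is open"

1

#1: This is not (V -> (R nand L)).

R nand L = False nand True = True
V -> (R nand L) = True -> True = True
not (V -> (R nand L)) = not True = False
Thus #1 is false.

#2: In symbols: (V iff (not L -> R)) xor (R nand V)

not L = not True = False
not L -> R = False -> False = True
V iff (not L -> R) = True iff True = True
R nand V = False nand True = True
(V iff (not L -> R)) xor (R nand V) = True xor True = False
Thus #2 is false.

#3: In symbols: (L nor R) or V

L nor R = True nor False = False
(L nor R) or V = False or True = True
So #3 is true.

Count: 1.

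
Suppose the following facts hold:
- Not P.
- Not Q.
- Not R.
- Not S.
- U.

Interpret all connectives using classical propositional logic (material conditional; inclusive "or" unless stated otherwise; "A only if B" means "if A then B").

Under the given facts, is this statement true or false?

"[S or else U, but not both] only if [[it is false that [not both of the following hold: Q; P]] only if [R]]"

True

Parsed as (S xor U) -> (~(Q nand P) -> R)

S xor U = F xor T = T
Q nand P = F nand F = T
~(Q nand P) = ~T = F
~(Q nand P) -> R = F -> F = T
(S xor U) -> (~(Q nand P) -> R) = T -> T = T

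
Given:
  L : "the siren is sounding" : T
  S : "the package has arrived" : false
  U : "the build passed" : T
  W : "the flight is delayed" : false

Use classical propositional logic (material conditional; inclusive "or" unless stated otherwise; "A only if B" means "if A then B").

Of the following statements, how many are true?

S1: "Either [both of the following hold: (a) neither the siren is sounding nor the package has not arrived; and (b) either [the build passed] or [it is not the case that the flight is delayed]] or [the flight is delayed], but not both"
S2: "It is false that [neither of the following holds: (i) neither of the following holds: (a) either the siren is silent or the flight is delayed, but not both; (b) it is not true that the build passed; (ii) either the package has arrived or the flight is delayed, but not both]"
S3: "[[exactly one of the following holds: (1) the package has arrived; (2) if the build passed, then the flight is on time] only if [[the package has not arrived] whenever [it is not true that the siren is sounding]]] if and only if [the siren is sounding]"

2

S1: In symbols: ((L nor not S) and (U or not W)) xor W

not S = not False = True
L nor not S = True nor True = False
not W = not False = True
U or not W = True or True = True
(L nor not S) and (U or not W) = False and True = False
((L nor not S) and (U or not W)) xor W = False xor False = False
So S1 is false.

S2: In symbols: not (((not L xor W) nor not U) nor (S xor W))

not L = not True = False
not L xor W = False xor False = False
not U = not True = False
(not L xor W) nor not U = False nor False = True
S xor W = False xor False = False
((not L xor W) nor not U) nor (S xor W) = True nor False = False
not (((not L xor W) nor not U) nor (S xor W)) = not False = True
Thus S2 is true.

S3: This is ((S xor (U -> not W)) -> (not L -> not S)) iff L.

not W = not False = True
U -> not W = True -> True = True
S xor (U -> not W) = False xor True = True
not L = not True = False
not S = not False = True
not L -> not S = False -> True = True
(S xor (U -> not W)) -> (not L -> not S) = True -> True = True
((S xor (U -> not W)) -> (not L -> not S)) iff L = True iff True = True
Hence S3 is true.

2 of the 3 statements are true (S2, S3).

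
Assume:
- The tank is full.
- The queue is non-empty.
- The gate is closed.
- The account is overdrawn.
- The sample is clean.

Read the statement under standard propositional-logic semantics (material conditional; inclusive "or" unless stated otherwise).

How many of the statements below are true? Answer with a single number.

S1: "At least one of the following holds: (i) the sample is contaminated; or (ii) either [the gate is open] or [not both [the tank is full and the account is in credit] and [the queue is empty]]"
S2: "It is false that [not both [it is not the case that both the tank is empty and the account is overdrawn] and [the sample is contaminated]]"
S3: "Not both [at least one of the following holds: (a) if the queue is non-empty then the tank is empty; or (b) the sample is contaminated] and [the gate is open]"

2

Let Q = "the sample is contaminated" (F), H = "the gate is open" (F), W = "the tank is full" (T), S = "the account is overdrawn" (T), K = "the queue is empty" (F).

S1: Formalization: Q ∨ (H ∨ ((W ∧ ¬S) ↑ K))

¬S = ¬T = F
W ∧ ¬S = T ∧ F = F
(W ∧ ¬S) ↑ K = F ↑ F = T
H ∨ ((W ∧ ¬S) ↑ K) = F ∨ T = T
Q ∨ (H ∨ ((W ∧ ¬S) ↑ K)) = F ∨ T = T
Hence S1 is true.

S2: In symbols: ¬((¬W ↑ S) ↑ Q)

¬W = ¬T = F
¬W ↑ S = F ↑ T = T
(¬W ↑ S) ↑ Q = T ↑ F = T
¬((¬W ↑ S) ↑ Q) = ¬T = F
Thus S2 is false.

S3: Parsed as ((¬K → ¬W) ∨ Q) ↑ H

¬K = ¬F = T
¬W = ¬T = F
¬K → ¬W = T → F = F
(¬K → ¬W) ∨ Q = F ∨ F = F
((¬K → ¬W) ∨ Q) ↑ H = F ↑ F = T
So S3 is true.

Count: 2.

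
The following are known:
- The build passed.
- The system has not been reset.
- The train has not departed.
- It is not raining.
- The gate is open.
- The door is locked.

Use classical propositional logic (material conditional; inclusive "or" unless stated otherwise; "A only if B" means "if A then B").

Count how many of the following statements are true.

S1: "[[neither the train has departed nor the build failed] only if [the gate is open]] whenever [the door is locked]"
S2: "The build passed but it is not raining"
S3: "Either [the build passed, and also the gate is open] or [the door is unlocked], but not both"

3

Let V = "the door is locked" (True), R = "the train has departed" (False), P = "the build passed" (True), U = "the gate is open" (True), S = "it is raining" (False).

S1: Parsed as V -> ((R nor not P) -> U)

not P = not True = False
R nor not P = False nor False = True
(R nor not P) -> U = True -> True = True
V -> ((R nor not P) -> U) = True -> True = True
So S1 is true.

S2: Formalization: P and not S

not S = not False = True
P and not S = True and True = True
So S2 is true.

S3: Formalization: (P and U) xor not V

P and U = True and True = True
not V = not True = False
(P and U) xor not V = True xor False = True
Thus S3 is true.

3 of the 3 statements are true.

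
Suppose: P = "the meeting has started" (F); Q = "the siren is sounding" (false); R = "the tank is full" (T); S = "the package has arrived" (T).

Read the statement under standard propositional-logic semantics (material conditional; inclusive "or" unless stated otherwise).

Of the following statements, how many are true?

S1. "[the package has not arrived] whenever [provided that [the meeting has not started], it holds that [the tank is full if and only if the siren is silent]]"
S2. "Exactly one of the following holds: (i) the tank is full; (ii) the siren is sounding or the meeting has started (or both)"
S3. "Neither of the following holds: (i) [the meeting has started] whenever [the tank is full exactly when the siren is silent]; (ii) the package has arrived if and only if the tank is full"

S1: Formalization: (¬P → (R ↔ ¬Q)) → ¬S

¬P = ¬F = T
¬Q = ¬F = T
R ↔ ¬Q = T ↔ T = T
¬P → (R ↔ ¬Q) = T → T = T
¬S = ¬T = F
(¬P → (R ↔ ¬Q)) → ¬S = T → F = F
Thus S1 is false.

S2: Formalization: R ⊕ (Q ∨ P)

Q ∨ P = F ∨ F = F
R ⊕ (Q ∨ P) = T ⊕ F = T
Hence S2 is true.

S3: This is ((R ↔ ¬Q) → P) ↓ (S ↔ R).

¬Q = ¬F = T
R ↔ ¬Q = T ↔ T = T
(R ↔ ¬Q) → P = T → F = F
S ↔ R = T ↔ T = T
((R ↔ ¬Q) → P) ↓ (S ↔ R) = F ↓ T = F
So S3 is false.

1 of the 3 statements is true (S2).

1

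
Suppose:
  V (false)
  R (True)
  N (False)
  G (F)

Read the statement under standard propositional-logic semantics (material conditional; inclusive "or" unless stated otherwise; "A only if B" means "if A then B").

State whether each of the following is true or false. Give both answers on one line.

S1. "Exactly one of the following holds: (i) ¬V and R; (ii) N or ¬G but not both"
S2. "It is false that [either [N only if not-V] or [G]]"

S1 False, S2 False

S1: Formalization: (~V & R) xor (N xor ~G)

~V = ~F = T
~V & R = T & T = T
~G = ~F = T
N xor ~G = F xor T = T
(~V & R) xor (N xor ~G) = T xor T = F
Hence S1 is false.

S2: In symbols: ~((N -> ~V) | G)

~V = ~F = T
N -> ~V = F -> T = T
(N -> ~V) | G = T | F = T
~((N -> ~V) | G) = ~T = F
So S2 is false.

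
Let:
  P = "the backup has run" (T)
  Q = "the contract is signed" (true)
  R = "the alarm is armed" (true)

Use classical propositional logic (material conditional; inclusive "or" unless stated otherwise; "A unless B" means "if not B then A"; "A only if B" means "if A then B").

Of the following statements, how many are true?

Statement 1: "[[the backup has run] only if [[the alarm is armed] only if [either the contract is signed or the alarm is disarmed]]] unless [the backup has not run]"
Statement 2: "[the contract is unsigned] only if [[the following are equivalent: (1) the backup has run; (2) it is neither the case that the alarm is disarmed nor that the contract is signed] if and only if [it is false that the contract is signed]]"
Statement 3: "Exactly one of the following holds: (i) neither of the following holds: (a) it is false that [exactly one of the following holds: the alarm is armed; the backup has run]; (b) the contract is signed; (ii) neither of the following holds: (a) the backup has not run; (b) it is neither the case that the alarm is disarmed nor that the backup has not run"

2

Statement 1: In symbols: (P → (R → (Q ∨ ¬R))) ∨ ¬P

¬R = ¬T = F
Q ∨ ¬R = T ∨ F = T
R → (Q ∨ ¬R) = T → T = T
P → (R → (Q ∨ ¬R)) = T → T = T
¬P = ¬T = F
(P → (R → (Q ∨ ¬R))) ∨ ¬P = T ∨ F = T
So Statement 1 is true.

Statement 2: Formalization: ¬Q → ((P ↔ (¬R ↓ Q)) ↔ ¬Q)

¬Q = ¬T = F
¬R = ¬T = F
¬R ↓ Q = F ↓ T = F
P ↔ (¬R ↓ Q) = T ↔ F = F
¬Q = ¬T = F
(P ↔ (¬R ↓ Q)) ↔ ¬Q = F ↔ F = T
¬Q → ((P ↔ (¬R ↓ Q)) ↔ ¬Q) = F → T = T
Hence Statement 2 is true.

Statement 3: Formalization: (¬(R ⊕ P) ↓ Q) ⊕ (¬P ↓ (¬R ↓ ¬P))

R ⊕ P = T ⊕ T = F
¬(R ⊕ P) = ¬F = T
¬(R ⊕ P) ↓ Q = T ↓ T = F
¬P = ¬T = F
¬R = ¬T = F
¬P = ¬T = F
¬R ↓ ¬P = F ↓ F = T
¬P ↓ (¬R ↓ ¬P) = F ↓ T = F
(¬(R ⊕ P) ↓ Q) ⊕ (¬P ↓ (¬R ↓ ¬P)) = F ⊕ F = F
Hence Statement 3 is false.

2 of the 3 statements are true (Statement 1, Statement 2).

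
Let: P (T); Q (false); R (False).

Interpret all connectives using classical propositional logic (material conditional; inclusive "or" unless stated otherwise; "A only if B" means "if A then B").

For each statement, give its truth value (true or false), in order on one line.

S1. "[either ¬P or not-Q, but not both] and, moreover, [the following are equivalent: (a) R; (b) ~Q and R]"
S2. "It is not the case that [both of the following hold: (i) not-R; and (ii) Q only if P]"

S1: In symbols: (¬P ⊕ ¬Q) ∧ (R ↔ (¬Q ∧ R))

¬P = ¬T = F
¬Q = ¬F = T
¬P ⊕ ¬Q = F ⊕ T = T
¬Q = ¬F = T
¬Q ∧ R = T ∧ F = F
R ↔ (¬Q ∧ R) = F ↔ F = T
(¬P ⊕ ¬Q) ∧ (R ↔ (¬Q ∧ R)) = T ∧ T = T
So S1 is true.

S2: Parsed as ¬(¬R ∧ (Q → P))

¬R = ¬F = T
Q → P = F → T = T
¬R ∧ (Q → P) = T ∧ T = T
¬(¬R ∧ (Q → P)) = ¬T = F
So S2 is false.

S1 true, S2 false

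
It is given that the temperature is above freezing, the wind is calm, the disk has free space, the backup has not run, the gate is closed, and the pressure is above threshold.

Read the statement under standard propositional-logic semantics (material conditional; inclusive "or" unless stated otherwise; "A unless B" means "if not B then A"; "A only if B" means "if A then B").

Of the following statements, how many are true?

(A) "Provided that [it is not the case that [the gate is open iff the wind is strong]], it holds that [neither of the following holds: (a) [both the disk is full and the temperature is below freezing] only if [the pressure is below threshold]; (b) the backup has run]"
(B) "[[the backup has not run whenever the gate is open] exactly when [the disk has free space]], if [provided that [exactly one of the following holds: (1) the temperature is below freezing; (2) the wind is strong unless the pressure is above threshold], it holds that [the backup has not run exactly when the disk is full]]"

Let K = "the gate is open" (F), G = "the wind is strong" (F), M = "the disk is full" (F), U = "the temperature is below freezing" (F), R = "the pressure is above threshold" (T), V = "the backup has run" (F).

(A): In symbols: ~(K <-> G) -> (((M & U) -> ~R) nor V)

K <-> G = F <-> F = T
~(K <-> G) = ~T = F
M & U = F & F = F
~R = ~T = F
(M & U) -> ~R = F -> F = T
((M & U) -> ~R) nor V = T nor F = F
~(K <-> G) -> (((M & U) -> ~R) nor V) = F -> F = T
Thus (A) is true.

(B): Parsed as ((U xor (G | R)) -> (~V <-> M)) -> ((K -> ~V) <-> ~M)

G | R = F | T = T
U xor (G | R) = F xor T = T
~V = ~F = T
~V <-> M = T <-> F = F
(U xor (G | R)) -> (~V <-> M) = T -> F = F
~V = ~F = T
K -> ~V = F -> T = T
~M = ~F = T
(K -> ~V) <-> ~M = T <-> T = T
((U xor (G | R)) -> (~V <-> M)) -> ((K -> ~V) <-> ~M) = F -> T = T
Hence (B) is true.

2 of the 2 statements are true.

2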